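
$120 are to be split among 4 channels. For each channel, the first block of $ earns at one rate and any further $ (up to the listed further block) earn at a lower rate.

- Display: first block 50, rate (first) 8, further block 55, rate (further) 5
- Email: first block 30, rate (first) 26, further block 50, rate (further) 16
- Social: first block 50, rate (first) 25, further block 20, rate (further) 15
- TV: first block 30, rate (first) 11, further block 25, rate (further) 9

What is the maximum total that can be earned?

Treat each block as its own option and order by rate: Email/first 26 > Social/first 25 > Email/second 16 > Social/second 15 > TV/first 11 > TV/second 9 > Display/first 8 > Display/second 5.
Email first at 26: fill all 30 → 90 left.
Social first at 25: fill all 50 → 40 left.
Email/second: +40 of 50 at 16; pool empty.
Total = 26×30 + 25×50 + 16×40 = 2670.

2670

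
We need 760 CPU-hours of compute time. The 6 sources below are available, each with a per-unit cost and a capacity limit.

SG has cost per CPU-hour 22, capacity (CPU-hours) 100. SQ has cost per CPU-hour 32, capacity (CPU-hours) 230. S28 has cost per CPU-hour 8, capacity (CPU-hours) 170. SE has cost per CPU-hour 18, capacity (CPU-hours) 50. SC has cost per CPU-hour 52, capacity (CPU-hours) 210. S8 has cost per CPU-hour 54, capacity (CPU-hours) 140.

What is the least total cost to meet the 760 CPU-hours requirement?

22740

Fill from the cheapest source first.
Take 170 from S28 at 8 → need 590 more.
SE at 18: take all 50 CPU-hours → 540 still needed.
SG at 22: take all 100 CPU-hours → 440 still needed.
SQ (32): use full 230 → 210 CPU-hours to go.
Take 210 from SC at 52 → need 0 more.
S8: unused.
Cost = 170×8 + 50×18 + 100×22 + 230×32 + 210×52 = 22740.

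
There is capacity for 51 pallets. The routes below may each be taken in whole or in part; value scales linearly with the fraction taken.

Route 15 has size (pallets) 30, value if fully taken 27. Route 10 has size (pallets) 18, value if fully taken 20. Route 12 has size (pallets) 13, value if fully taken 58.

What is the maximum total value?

96

Rank by value-to-size ratio: Route 12 58/13≈4.46, Route 10 20/18≈1.11, Route 15 27/30≈0.9.
Route 12: take in full, 13 pallets for value 58 ; 38 left.
Route 10: take in full, 18 pallets for value 20 ; 20 left.
20 pallets left: a 20/30 share of Route 15 gives 27×20/30 = 18.
Total value = 96.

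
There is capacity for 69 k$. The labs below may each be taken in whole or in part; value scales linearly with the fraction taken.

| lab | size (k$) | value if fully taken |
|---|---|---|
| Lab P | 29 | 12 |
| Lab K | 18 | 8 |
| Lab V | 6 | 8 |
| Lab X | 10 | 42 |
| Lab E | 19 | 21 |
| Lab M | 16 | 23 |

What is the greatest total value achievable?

Sort by value density: Lab X 42/10≈4.2, Lab M 23/16≈1.44, Lab V 8/6≈1.33, Lab E 21/19≈1.11, Lab K 8/18≈0.444, Lab P 12/29≈0.414.
Take all of Lab X (10 k$, value 42) → 59 k$ left.
Lab M: take in full, 16 k$ for value 23 → 43 left.
Lab V: take in full, 6 k$ for value 8 → 37 left.
Lab E: take in full, 19 k$ for value 21 → 18 left.
Take all of Lab K (18 k$, value 8) → 0 k$ left.
Total value = 102.

102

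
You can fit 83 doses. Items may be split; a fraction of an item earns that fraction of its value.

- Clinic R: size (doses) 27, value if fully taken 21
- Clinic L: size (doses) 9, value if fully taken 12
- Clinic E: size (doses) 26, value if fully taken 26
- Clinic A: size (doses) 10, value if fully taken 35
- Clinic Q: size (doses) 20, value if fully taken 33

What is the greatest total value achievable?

Best value per unit of size first: Clinic A 35/10≈3.5, Clinic Q 33/20≈1.65, Clinic L 12/9≈1.33, Clinic E 26/26≈1, Clinic R 21/27≈0.778.
Take all of Clinic A (10 doses, value 35) → 73 doses left.
Take all of Clinic Q (20 doses, value 33) → 53 doses left.
All 9 doses of Clinic L fit (value 12) → 44 remain.
All 26 doses of Clinic E fit (value 26) → 18 remain.
18 doses left: a 18/27 share of Clinic R gives 21×18/27 = 14.
Total value = 120.

120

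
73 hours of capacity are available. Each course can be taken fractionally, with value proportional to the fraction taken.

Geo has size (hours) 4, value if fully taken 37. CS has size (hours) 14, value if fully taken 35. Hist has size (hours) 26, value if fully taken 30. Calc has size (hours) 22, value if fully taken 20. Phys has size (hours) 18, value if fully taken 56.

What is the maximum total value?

168

Best value per unit of size first: Geo 37/4≈9.25, Phys 56/18≈3.11, CS 35/14≈2.5, Hist 30/26≈1.15, Calc 20/22≈0.909.
Take all of Geo (4 hours, value 37) → 69 hours left.
Take all of Phys (18 hours, value 56) → 51 hours left.
All 14 hours of CS fit (value 35) → 37 remain.
All 26 hours of Hist fit (value 30) → 11 remain.
11 hours left: a 11/22 share of Calc gives 20×11/22 = 10.
Total value = 168.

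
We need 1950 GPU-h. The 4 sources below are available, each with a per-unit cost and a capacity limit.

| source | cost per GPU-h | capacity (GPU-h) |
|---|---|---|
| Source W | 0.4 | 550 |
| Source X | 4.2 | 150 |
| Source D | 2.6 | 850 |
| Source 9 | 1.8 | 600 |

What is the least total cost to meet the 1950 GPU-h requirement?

3380

Use sources in increasing cost order.
Source W (0.4): use full 550 → 1400 GPU-h to go.
Source 9 (1.8): use full 600 → 800 GPU-h to go.
Take 800 from Source D at 2.6 to finish.
Source X: unused.
Cost = 550×0.4 + 600×1.8 + 800×2.6 = 3380.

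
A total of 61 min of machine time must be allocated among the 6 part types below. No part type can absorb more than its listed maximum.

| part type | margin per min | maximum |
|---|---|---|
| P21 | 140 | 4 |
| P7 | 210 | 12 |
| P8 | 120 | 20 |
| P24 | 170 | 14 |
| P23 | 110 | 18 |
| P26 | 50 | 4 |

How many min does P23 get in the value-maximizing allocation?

11

Order the part types by margin per min: P7 210 > P24 170 > P21 140 > P8 120 > P23 110 > P26 50.
P7: +12 to 12 (cap) — 49 left.
Give P24 14 to hit its cap of 14 — 35 left.
P21 takes 4 to reach its cap of 4 — 31 left.
P8 takes 20 to reach its cap of 20 — 11 left.
P23: +11 (room for 18) → 11. Pool exhausted.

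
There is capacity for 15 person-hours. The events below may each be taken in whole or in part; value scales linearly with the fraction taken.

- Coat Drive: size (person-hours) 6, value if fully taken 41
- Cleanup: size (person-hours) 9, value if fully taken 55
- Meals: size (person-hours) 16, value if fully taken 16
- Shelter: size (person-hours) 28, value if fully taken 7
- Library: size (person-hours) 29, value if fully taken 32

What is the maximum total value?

Rank by value-to-size ratio: Coat Drive 41/6≈6.83, Cleanup 55/9≈6.11, Library 32/29≈1.1, Meals 16/16≈1, Shelter 7/28≈0.25.
Take all of Coat Drive (6 person-hours, value 41) — 9 person-hours left.
Take all of Cleanup (9 person-hours, value 55) — 0 person-hours left.
Total value = 96.

96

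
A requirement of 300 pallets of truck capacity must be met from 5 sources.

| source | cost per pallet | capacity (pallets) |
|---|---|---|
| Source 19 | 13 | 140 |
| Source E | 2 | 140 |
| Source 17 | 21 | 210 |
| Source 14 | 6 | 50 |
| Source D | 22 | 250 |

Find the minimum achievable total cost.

Cheapest first:
Take 140 from Source E at 2 ; need 160 more.
Source 14 at 6: take all 50 pallets ; 110 still needed.
Source 19 at 13: take 110 of its 140 ; requirement met.
Source 17, Source D: unused.
Cost = 140×2 + 50×6 + 110×13 = 2010.

2010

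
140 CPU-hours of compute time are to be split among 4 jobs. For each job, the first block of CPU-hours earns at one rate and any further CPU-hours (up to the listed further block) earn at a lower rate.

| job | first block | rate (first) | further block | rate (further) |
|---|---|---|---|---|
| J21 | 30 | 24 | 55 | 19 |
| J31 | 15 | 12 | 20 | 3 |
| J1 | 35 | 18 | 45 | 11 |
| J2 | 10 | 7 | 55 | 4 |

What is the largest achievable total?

Rank every tier by rate: J21/T1 24 > J21/T2 19 > J1/T1 18 > J31/T1 12 > J1/T2 11 > J2/T1 7 > J2/T2 4 > J31/T2 3.
J21 T1 at 24: fill all 30 → 110 left.
Fill J21 T2 block (55 at 19) → 55 left.
Fill J1 T1 block (35 at 18) → 20 left.
J31 T1 at 12: fill all 15 → 5 left.
J1 T2 at 11: only 5 left, fill 5.
Total = 24×30 + 19×55 + 18×35 + 12×15 + 11×5 = 2630.

2630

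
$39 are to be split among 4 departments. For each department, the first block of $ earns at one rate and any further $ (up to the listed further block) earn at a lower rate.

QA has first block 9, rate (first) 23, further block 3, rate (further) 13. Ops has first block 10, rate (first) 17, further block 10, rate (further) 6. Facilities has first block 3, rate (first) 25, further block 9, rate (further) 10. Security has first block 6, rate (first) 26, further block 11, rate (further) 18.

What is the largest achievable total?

806

Treat each block as its own option and order by rate: Security/T1 26 > Facilities/T1 25 > QA/T1 23 > Security/T2 18 > Ops/T1 17 > QA/T2 13 > Facilities/T2 10 > Ops/T2 6.
Security T1 at 26: fill all 6 — 33 left.
Facilities/T1 (25): +3 — 30 left.
Fill QA T1 block (9 at 23) — 21 left.
Security T2 at 18: fill all 11 — 10 left.
Ops/T1 (17): +10 — 0 left.
Total = 26×6 + 25×3 + 23×9 + 18×11 + 17×10 = 806.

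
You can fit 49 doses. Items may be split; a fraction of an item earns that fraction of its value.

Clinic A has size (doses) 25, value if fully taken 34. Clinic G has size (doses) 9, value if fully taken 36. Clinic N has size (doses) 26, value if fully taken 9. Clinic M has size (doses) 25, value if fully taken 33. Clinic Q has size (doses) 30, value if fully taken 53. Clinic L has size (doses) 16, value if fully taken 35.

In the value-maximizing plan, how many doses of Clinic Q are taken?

Best value per unit of size first: Clinic G 36/9≈4, Clinic L 35/16≈2.19, Clinic Q 53/30≈1.77, Clinic A 34/25≈1.36, Clinic M 33/25≈1.32, Clinic N 9/26≈0.346.
Take all of Clinic G (9 doses, value 36) ; 40 doses left.
All 16 doses of Clinic L fit (value 35) ; 24 remain.
Only 24 doses remain; take 24/30 of Clinic Q for value 53×24/30 = 42.4.

24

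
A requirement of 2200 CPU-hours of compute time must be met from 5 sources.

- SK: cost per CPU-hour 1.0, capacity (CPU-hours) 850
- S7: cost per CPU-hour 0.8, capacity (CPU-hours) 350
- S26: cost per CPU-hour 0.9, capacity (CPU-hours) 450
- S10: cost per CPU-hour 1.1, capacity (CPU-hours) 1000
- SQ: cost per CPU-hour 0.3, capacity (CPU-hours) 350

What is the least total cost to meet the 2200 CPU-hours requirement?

1860

Fill from the cheapest source first.
SQ (0.3): use full 350 → 1850 CPU-hours to go.
S7 (0.8): use full 350 → 1500 CPU-hours to go.
S26 (0.9): use full 450 → 1050 CPU-hours to go.
SK at 1.0: take all 850 CPU-hours → 200 still needed.
S10 at 1.1: take 200 of its 1000 → requirement met.
Cost = 350×0.3 + 350×0.8 + 450×0.9 + 850×1.0 + 200×1.1 = 1860.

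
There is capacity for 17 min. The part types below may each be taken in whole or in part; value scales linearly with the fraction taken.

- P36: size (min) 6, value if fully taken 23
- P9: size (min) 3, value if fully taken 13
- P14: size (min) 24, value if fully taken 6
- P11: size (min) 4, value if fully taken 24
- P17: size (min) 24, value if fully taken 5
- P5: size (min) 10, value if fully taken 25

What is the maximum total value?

70

Rank by value-to-size ratio: P11 24/4≈6, P9 13/3≈4.33, P36 23/6≈3.83, P5 25/10≈2.5, P14 6/24≈0.25, P17 5/24≈0.208.
P11: take in full, 4 min for value 24 ; 13 left.
All 3 min of P9 fit (value 13) ; 10 remain.
All 6 min of P36 fit (value 23) ; 4 remain.
Fill the last 4 min with part of P5: 4/10 of it earns 10.
Total value = 70.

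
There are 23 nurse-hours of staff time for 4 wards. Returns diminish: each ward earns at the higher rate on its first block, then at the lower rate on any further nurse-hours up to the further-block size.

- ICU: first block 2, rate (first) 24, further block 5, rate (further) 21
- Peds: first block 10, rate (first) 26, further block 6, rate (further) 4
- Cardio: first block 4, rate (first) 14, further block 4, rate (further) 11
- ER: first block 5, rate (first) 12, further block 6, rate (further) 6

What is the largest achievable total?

Order all 8 blocks by rate: Peds/T1 26 > ICU/T1 24 > ICU/T2 21 > Cardio/T1 14 > ER/T1 12 > Cardio/T2 11 > ER/T2 6 > Peds/T2 4.
Fill Peds T1 block (10 at 26) ; 13 left.
ICU/T1 (24): +2 ; 11 left.
Fill ICU T2 block (5 at 21) ; 6 left.
Fill Cardio T1 block (4 at 14) ; 2 left.
ER/T1: +2 of 5 at 12; pool empty.
Total = 26×10 + 24×2 + 21×5 + 14×4 + 12×2 = 493.

493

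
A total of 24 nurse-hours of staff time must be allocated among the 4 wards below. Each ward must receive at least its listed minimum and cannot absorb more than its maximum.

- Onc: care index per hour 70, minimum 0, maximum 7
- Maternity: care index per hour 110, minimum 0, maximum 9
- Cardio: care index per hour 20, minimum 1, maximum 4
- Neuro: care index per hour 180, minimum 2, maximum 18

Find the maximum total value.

Meeting every minimum uses 0+0+1+2 = 3 nurse-hours, leaving 21.
Order the wards by care index per hour: Neuro 180 > Maternity 110 > Onc 70 > Cardio 20.
Give Neuro 16 more to hit its cap of 18 — 5 left.
Maternity has room for 9 more but only 5 remain, so it gets 5.
Total = 110×5 + 20×1 + 180×18 = 3810.

3810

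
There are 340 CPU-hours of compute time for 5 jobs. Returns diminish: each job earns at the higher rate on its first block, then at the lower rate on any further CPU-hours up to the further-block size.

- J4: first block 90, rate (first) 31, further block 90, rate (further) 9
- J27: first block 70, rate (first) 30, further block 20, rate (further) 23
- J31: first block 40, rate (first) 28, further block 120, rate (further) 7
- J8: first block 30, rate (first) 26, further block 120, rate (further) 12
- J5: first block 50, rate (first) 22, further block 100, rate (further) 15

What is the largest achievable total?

Treat each block as its own option and order by rate: J4/tier1 31 > J27/tier1 30 > J31/tier1 28 > J8/tier1 26 > J27/tier2 23 > J5/tier1 22 > J5/tier2 15 > J8/tier2 12 > J4/tier2 9 > J31/tier2 7.
J4 tier1 at 31: fill all 90 ; 250 left.
J27 tier1 at 30: fill all 70 ; 180 left.
J31/tier1 (28): +40 ; 140 left.
J8 tier1 at 26: fill all 30 ; 110 left.
Fill J27 tier2 block (20 at 23) ; 90 left.
J5 tier1 at 22: fill all 50 ; 40 left.
J5/tier2: +40 of 100 at 15; pool empty.
Total = 31×90 + 30×70 + 28×40 + 26×30 + 23×20 + 22×50 + 15×40 = 8950.

8950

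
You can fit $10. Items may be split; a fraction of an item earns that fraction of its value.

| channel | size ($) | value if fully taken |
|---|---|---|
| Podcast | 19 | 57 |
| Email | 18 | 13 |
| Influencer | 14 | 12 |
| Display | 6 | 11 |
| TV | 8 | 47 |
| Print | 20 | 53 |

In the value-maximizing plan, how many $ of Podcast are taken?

Best value per unit of size first: TV 47/8≈5.88, Podcast 57/19≈3, Print 53/20≈2.65, Display 11/6≈1.83, Influencer 12/14≈0.857, Email 13/18≈0.722.
Take all of TV (8 $, value 47) → 2 $ left.
Fill the last 2 $ with part of Podcast: 2/19 of it earns 6.

2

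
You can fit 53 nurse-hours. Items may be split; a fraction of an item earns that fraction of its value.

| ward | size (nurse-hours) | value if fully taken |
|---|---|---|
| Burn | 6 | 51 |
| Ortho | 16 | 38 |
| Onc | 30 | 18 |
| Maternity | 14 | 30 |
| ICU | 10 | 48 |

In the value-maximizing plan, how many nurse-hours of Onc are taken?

7

Sort by value density: Burn 51/6≈8.5, ICU 48/10≈4.8, Ortho 38/16≈2.38, Maternity 30/14≈2.14, Onc 18/30≈0.6.
Burn: take in full, 6 nurse-hours for value 51 — 47 left.
ICU: take in full, 10 nurse-hours for value 48 — 37 left.
Take all of Ortho (16 nurse-hours, value 38) — 21 nurse-hours left.
All 14 nurse-hours of Maternity fit (value 30) — 7 remain.
7 nurse-hours left: a 7/30 share of Onc gives 18×7/30 = 4.2.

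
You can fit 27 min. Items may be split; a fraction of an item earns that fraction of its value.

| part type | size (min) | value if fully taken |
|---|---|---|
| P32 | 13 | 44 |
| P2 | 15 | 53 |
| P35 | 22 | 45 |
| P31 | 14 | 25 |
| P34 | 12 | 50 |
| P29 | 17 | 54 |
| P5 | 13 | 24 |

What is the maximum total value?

Rank by value-to-size ratio: P34 50/12≈4.17, P2 53/15≈3.53, P32 44/13≈3.38, P29 54/17≈3.18, P35 45/22≈2.05, P5 24/13≈1.85, P31 25/14≈1.79.
Take all of P34 (12 min, value 50) — 15 min left.
P2: take in full, 15 min for value 53 — 0 left.
Total value = 103.

103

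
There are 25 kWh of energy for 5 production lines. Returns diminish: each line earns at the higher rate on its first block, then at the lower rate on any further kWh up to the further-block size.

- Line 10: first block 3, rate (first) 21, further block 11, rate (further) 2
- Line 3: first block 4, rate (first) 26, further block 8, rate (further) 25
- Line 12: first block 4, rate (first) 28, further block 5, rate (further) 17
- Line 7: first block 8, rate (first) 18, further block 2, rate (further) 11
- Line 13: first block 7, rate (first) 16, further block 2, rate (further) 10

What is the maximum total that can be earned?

Rank every tier by rate: Line 12/tier1 28 > Line 3/tier1 26 > Line 3/tier2 25 > Line 10/tier1 21 > Line 7/tier1 18 > Line 12/tier2 17 > Line 13/tier1 16 > Line 7/tier2 11 > Line 13/tier2 10 > Line 10/tier2 2.
Line 12/tier1 (28): +4 — 21 left.
Line 3 tier1 at 26: fill all 4 — 17 left.
Line 3/tier2 (25): +8 — 9 left.
Line 10/tier1 (21): +3 — 6 left.
Line 7/tier1: +6 of 8 at 18; pool empty.
Total = 28×4 + 26×4 + 25×8 + 21×3 + 18×6 = 587.

587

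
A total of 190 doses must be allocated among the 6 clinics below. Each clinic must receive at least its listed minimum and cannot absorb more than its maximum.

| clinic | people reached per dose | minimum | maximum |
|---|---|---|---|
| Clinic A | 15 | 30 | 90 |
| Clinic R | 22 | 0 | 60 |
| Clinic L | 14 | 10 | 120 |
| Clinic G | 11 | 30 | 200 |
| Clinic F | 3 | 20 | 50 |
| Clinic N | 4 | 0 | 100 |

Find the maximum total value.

Meeting every minimum uses 30+0+10+30+20+0 = 90 doses, leaving 100.
Highest people reached per dose first: Clinic R 22 > Clinic A 15 > Clinic L 14 > Clinic G 11 > Clinic N 4 > Clinic F 3.
Give Clinic R 60 more to hit its cap of 60 → 40 left.
Clinic A: +40 (room for 60) → 70. Pool exhausted.
Total = 15×70 + 22×60 + 14×10 + 11×30 + 3×20 = 2900.

2900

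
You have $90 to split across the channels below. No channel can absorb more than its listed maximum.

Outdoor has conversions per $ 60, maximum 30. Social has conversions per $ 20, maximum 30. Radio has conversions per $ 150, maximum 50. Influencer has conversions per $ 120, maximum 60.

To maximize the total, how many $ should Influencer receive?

Rank by conversions per $: Radio 150 > Influencer 120 > Outdoor 60 > Social 20.
Radio: +50 to 50 (cap) → 40 left.
Only 40 left; Influencer takes them to reach 40.

40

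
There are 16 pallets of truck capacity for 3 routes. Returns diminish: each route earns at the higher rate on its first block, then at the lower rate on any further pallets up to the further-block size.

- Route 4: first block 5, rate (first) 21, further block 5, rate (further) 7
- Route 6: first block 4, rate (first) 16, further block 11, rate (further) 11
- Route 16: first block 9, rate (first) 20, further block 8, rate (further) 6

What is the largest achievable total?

Treat each block as its own option and order by rate: Route 4/tier1 21 > Route 16/tier1 20 > Route 6/tier1 16 > Route 6/tier2 11 > Route 4/tier2 7 > Route 16/tier2 6.
Route 4/tier1 (21): +5 — 11 left.
Route 16/tier1 (20): +9 — 2 left.
Route 6 tier1 at 16: only 2 left, fill 2.
Total = 21×5 + 20×9 + 16×2 = 317.

317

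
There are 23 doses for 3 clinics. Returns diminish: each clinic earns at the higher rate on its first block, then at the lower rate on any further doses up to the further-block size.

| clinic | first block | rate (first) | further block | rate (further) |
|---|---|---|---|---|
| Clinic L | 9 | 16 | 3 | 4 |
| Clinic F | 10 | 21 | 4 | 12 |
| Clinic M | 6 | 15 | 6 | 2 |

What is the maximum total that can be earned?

414

Treat each block as its own option and order by rate: Clinic F/first 21 > Clinic L/first 16 > Clinic M/first 15 > Clinic F/second 12 > Clinic L/second 4 > Clinic M/second 2.
Fill Clinic F first block (10 at 21) — 13 left.
Fill Clinic L first block (9 at 16) — 4 left.
Clinic M first at 15: only 4 left, fill 4.
Total = 21×10 + 16×9 + 15×4 = 414.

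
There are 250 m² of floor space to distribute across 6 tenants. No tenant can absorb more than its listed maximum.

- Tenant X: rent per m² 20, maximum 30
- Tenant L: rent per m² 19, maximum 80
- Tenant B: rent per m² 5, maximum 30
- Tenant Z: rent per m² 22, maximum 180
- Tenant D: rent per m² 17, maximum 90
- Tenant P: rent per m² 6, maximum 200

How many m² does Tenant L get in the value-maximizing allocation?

40

Order the tenants by rent per m²: Tenant Z 22 > Tenant X 20 > Tenant L 19 > Tenant D 17 > Tenant P 6 > Tenant B 5.
Tenant Z takes 180 to reach its cap of 180 — 70 left.
Give Tenant X 30 to hit its cap of 30 — 40 left.
Tenant L has room for 80 but only 40 remain, so it gets 40.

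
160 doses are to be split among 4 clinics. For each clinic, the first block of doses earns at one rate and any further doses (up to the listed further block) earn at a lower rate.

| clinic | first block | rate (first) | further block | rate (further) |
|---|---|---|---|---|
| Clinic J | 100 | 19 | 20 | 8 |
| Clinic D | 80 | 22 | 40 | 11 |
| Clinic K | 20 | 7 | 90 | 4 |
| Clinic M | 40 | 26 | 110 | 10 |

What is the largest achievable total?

3560

Order all 8 blocks by rate: Clinic M/tier1 26 > Clinic D/tier1 22 > Clinic J/tier1 19 > Clinic D/tier2 11 > Clinic M/tier2 10 > Clinic J/tier2 8 > Clinic K/tier1 7 > Clinic K/tier2 4.
Clinic M tier1 at 26: fill all 40 — 120 left.
Clinic D tier1 at 22: fill all 80 — 40 left.
40 remain; put them into Clinic J tier1 at 19.
Total = 26×40 + 22×80 + 19×40 = 3560.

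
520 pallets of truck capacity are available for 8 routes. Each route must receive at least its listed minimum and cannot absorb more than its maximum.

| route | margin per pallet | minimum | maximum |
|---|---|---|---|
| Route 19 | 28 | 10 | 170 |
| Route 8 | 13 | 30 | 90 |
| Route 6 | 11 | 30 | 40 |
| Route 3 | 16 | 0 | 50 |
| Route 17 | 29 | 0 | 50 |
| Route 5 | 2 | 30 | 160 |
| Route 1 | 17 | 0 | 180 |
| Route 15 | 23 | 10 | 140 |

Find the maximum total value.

Meeting every minimum uses 10+30+30+0+0+30+0+10 = 110 pallets, leaving 410.
Rank by margin per pallet: Route 17 29 > Route 19 28 > Route 15 23 > Route 1 17 > Route 3 16 > Route 8 13 > Route 6 11 > Route 5 2.
Route 17 takes 50 more to reach its cap of 50 ; 360 left.
Route 19: +160 to 170 (cap) ; 200 left.
Route 15 takes 130 more to reach its cap of 140 ; 70 left.
Route 1: +70 (room for 180) → 70. Pool exhausted.
Total = 28×170 + 13×30 + 11×30 + 29×50 + 2×30 + 17×70 + 23×140 = 11400.

11400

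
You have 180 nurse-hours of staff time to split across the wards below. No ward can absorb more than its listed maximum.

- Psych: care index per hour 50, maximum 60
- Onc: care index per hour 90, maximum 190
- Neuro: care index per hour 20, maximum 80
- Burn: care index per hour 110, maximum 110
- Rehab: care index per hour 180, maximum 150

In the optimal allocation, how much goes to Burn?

Highest care index per hour first: Rehab 180 > Burn 110 > Onc 90 > Psych 50 > Neuro 20.
Rehab takes 150 to reach its cap of 150 — 30 left.
Burn has room for 110 but only 30 remain, so it gets 30.

30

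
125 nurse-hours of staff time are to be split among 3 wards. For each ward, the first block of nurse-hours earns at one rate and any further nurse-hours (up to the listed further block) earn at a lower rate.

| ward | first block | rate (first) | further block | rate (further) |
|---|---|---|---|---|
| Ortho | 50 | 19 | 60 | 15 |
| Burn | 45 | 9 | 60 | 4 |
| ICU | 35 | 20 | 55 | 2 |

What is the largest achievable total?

Rank every tier by rate: ICU/tier1 20 > Ortho/tier1 19 > Ortho/tier2 15 > Burn/tier1 9 > Burn/tier2 4 > ICU/tier2 2.
ICU/tier1 (20): +35 → 90 left.
Ortho tier1 at 19: fill all 50 → 40 left.
Ortho tier2 at 15: only 40 left, fill 40.
Total = 20×35 + 19×50 + 15×40 = 2250.

2250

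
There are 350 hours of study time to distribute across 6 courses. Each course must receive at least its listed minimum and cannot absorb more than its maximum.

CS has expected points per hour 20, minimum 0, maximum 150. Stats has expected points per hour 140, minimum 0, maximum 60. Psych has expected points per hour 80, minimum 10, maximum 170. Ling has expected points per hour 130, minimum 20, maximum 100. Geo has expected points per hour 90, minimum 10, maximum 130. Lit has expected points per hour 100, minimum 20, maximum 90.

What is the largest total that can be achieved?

Meeting every minimum uses 0+0+10+20+10+20 = 60 hours, leaving 290.
Rank by expected points per hour: Stats 140 > Ling 130 > Lit 100 > Geo 90 > Psych 80 > CS 20.
Stats: +60 to 60 (cap) → 230 left.
Give Ling 80 more to hit its cap of 100 → 150 left.
Lit: +70 to 90 (cap) → 80 left.
Geo: +80 (room for 120) → 90. Pool exhausted.
Total = 140×60 + 80×10 + 130×100 + 90×90 + 100×90 = 39300.

39300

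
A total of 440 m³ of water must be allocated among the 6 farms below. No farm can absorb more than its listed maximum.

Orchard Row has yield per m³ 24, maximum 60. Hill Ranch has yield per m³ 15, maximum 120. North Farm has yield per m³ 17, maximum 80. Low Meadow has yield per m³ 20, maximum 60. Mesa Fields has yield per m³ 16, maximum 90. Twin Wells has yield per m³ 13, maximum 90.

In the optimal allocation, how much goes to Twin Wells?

30

Highest yield per m³ first: Orchard Row 24 > Low Meadow 20 > North Farm 17 > Mesa Fields 16 > Hill Ranch 15 > Twin Wells 13.
Give Orchard Row 60 to hit its cap of 60 → 380 left.
Give Low Meadow 60 to hit its cap of 60 → 320 left.
North Farm takes 80 to reach its cap of 80 → 240 left.
Mesa Fields: +90 to 90 (cap) → 150 left.
Hill Ranch: +120 to 120 (cap) → 30 left.
Twin Wells: +30 (room for 90) → 30. Pool exhausted.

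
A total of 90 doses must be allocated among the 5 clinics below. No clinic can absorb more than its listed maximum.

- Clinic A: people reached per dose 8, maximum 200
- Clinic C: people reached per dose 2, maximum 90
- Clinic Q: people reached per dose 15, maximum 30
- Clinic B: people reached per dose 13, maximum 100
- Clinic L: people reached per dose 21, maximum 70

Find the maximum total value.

1770

Order the clinics by people reached per dose: Clinic L 21 > Clinic Q 15 > Clinic B 13 > Clinic A 8 > Clinic C 2.
Clinic L: +70 to 70 (cap) ; 20 left.
Clinic Q: +20 (room for 30) → 20. Pool exhausted.
Total = 15×20 + 21×70 = 1770.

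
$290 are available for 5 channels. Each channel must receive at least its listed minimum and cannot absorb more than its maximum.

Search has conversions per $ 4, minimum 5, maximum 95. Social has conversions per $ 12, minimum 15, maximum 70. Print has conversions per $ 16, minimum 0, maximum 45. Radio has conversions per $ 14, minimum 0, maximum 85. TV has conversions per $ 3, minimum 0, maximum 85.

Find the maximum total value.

3110

Meeting every minimum uses 5+15+0+0+0 = 20 $, leaving 270.
Order the channels by conversions per $: Print 16 > Radio 14 > Social 12 > Search 4 > TV 3.
Give Print 45 more to hit its cap of 45 — 225 left.
Give Radio 85 more to hit its cap of 85 — 140 left.
Give Social 55 more to hit its cap of 70 — 85 left.
Search: +85 (room for 90) → 90. Pool exhausted.
Total = 4×90 + 12×70 + 16×45 + 14×85 = 3110.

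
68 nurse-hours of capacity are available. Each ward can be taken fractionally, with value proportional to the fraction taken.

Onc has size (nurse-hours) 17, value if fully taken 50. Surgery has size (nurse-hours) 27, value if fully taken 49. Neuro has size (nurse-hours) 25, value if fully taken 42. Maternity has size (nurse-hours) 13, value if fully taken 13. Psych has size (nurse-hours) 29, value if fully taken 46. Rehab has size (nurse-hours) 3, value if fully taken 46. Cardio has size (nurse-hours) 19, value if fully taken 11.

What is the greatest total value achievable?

180.28

Sort by value density: Rehab 46/3≈15.3, Onc 50/17≈2.94, Surgery 49/27≈1.81, Neuro 42/25≈1.68, Psych 46/29≈1.59, Maternity 13/13≈1, Cardio 11/19≈0.579.
Take all of Rehab (3 nurse-hours, value 46) — 65 nurse-hours left.
Take all of Onc (17 nurse-hours, value 50) — 48 nurse-hours left.
Surgery: take in full, 27 nurse-hours for value 49 — 21 left.
Only 21 nurse-hours remain; take 21/25 of Neuro for value 42×21/25 = 35.28.
Total value = 180.28.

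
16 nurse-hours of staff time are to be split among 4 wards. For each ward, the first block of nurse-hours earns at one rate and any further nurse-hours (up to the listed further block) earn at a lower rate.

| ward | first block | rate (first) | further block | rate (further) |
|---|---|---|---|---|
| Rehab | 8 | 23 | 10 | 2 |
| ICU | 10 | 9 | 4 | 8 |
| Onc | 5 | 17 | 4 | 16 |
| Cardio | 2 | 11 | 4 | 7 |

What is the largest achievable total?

Treat each block as its own option and order by rate: Rehab/first 23 > Onc/first 17 > Onc/second 16 > Cardio/first 11 > ICU/first 9 > ICU/second 8 > Cardio/second 7 > Rehab/second 2.
Fill Rehab first block (8 at 23) — 8 left.
Onc/first (17): +5 — 3 left.
Onc/second: +3 of 4 at 16; pool empty.
Total = 23×8 + 17×5 + 16×3 = 317.

317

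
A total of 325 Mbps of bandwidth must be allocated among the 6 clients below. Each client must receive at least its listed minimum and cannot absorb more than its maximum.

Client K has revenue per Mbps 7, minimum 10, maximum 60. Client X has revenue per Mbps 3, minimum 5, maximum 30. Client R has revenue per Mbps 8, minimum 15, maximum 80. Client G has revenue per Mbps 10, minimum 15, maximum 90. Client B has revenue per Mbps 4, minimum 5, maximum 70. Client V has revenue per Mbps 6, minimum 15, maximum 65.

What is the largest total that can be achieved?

2465

Meeting every minimum uses 10+5+15+15+5+15 = 65 Mbps, leaving 260.
Order the clients by revenue per Mbps: Client G 10 > Client R 8 > Client K 7 > Client V 6 > Client B 4 > Client X 3.
Give Client G 75 more to hit its cap of 90 — 185 left.
Client R: +65 to 80 (cap) — 120 left.
Give Client K 50 more to hit its cap of 60 — 70 left.
Give Client V 50 more to hit its cap of 65 — 20 left.
Client B: +20 (room for 65) → 25. Pool exhausted.
Total = 7×60 + 3×5 + 8×80 + 10×90 + 4×25 + 6×65 = 2465.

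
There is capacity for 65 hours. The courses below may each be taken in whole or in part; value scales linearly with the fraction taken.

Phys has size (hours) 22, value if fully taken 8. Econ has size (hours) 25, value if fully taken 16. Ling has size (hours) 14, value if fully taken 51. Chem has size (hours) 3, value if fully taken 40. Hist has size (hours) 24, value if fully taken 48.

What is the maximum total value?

Sort by value density: Chem 40/3≈13.3, Ling 51/14≈3.64, Hist 48/24≈2, Econ 16/25≈0.64, Phys 8/22≈0.364.
All 3 hours of Chem fit (value 40) → 62 remain.
Take all of Ling (14 hours, value 51) → 48 hours left.
All 24 hours of Hist fit (value 48) → 24 remain.
Fill the last 24 hours with part of Econ: 24/25 of it earns 15.36.
Total value = 154.36.

154.36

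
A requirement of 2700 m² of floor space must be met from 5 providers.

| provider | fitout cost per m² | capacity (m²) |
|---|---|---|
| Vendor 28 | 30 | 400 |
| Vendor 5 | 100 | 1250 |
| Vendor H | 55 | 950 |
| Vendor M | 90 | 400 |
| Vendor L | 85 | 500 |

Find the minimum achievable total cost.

Fill from the cheapest provider first.
Vendor 28 (30): use full 400 ; 2300 m² to go.
Vendor H at 55: take all 950 m² ; 1350 still needed.
Vendor L (85): use full 500 ; 850 m² to go.
Vendor M at 90: take all 400 m² ; 450 still needed.
Vendor 5 (100): take the remaining 450 ; done.
Cost = 400×30 + 950×55 + 500×85 + 400×90 + 450×100 = 187750.

187750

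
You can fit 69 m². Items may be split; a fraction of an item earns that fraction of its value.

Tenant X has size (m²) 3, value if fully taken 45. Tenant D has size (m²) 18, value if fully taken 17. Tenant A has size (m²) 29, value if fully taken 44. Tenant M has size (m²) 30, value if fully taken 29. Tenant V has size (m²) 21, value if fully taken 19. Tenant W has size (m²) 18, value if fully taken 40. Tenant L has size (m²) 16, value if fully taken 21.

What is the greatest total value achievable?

Sort by value density: Tenant X 45/3≈15, Tenant W 40/18≈2.22, Tenant A 44/29≈1.52, Tenant L 21/16≈1.31, Tenant M 29/30≈0.967, Tenant D 17/18≈0.944, Tenant V 19/21≈0.905.
Take all of Tenant X (3 m², value 45) → 66 m² left.
All 18 m² of Tenant W fit (value 40) → 48 remain.
All 29 m² of Tenant A fit (value 44) → 19 remain.
All 16 m² of Tenant L fit (value 21) → 3 remain.
Fill the last 3 m² with part of Tenant M: 3/30 of it earns 2.9.
Total value = 152.9.

152.9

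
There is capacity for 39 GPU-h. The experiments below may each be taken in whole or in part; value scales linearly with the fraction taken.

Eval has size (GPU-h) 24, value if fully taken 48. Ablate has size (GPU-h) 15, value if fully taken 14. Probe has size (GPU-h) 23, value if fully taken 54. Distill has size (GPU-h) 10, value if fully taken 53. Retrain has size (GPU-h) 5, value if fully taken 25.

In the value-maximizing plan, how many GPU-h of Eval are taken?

Sort by value density: Distill 53/10≈5.3, Retrain 25/5≈5, Probe 54/23≈2.35, Eval 48/24≈2, Ablate 14/15≈0.933.
Distill: take in full, 10 GPU-h for value 53 → 29 left.
Take all of Retrain (5 GPU-h, value 25) → 24 GPU-h left.
Probe: take in full, 23 GPU-h for value 54 → 1 left.
Only 1 GPU-h remain; take 1/24 of Eval for value 48×1/24 = 2.

1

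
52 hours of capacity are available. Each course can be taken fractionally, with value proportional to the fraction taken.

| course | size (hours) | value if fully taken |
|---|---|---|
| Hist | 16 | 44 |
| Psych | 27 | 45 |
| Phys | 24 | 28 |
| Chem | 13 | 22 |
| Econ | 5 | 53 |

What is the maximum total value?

Rank by value-to-size ratio: Econ 53/5≈10.6, Hist 44/16≈2.75, Chem 22/13≈1.69, Psych 45/27≈1.67, Phys 28/24≈1.17.
Take all of Econ (5 hours, value 53) ; 47 hours left.
Hist: take in full, 16 hours for value 44 ; 31 left.
Chem: take in full, 13 hours for value 22 ; 18 left.
Fill the last 18 hours with part of Psych: 18/27 of it earns 30.
Total value = 149.

149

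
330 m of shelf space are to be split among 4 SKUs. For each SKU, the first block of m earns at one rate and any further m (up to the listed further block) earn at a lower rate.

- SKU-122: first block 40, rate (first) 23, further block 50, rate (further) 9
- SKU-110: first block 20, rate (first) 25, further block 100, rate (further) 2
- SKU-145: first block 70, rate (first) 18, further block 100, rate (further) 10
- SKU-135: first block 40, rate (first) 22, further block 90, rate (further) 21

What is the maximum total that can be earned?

6150

Rank every tier by rate: SKU-110/tier1 25 > SKU-122/tier1 23 > SKU-135/tier1 22 > SKU-135/tier2 21 > SKU-145/tier1 18 > SKU-145/tier2 10 > SKU-122/tier2 9 > SKU-110/tier2 2.
SKU-110 tier1 at 25: fill all 20 — 310 left.
SKU-122/tier1 (23): +40 — 270 left.
SKU-135 tier1 at 22: fill all 40 — 230 left.
Fill SKU-135 tier2 block (90 at 21) — 140 left.
SKU-145/tier1 (18): +70 — 70 left.
SKU-145 tier2 at 10: only 70 left, fill 70.
Total = 25×20 + 23×40 + 22×40 + 21×90 + 18×70 + 10×70 = 6150.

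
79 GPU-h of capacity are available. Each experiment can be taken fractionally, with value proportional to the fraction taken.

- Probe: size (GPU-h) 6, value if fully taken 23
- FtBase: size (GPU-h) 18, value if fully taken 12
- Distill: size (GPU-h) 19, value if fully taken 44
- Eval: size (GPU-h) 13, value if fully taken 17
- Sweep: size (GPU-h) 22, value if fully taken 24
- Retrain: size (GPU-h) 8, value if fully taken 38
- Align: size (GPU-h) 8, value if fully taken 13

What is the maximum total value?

161

Rank by value-to-size ratio: Retrain 38/8≈4.75, Probe 23/6≈3.83, Distill 44/19≈2.32, Align 13/8≈1.62, Eval 17/13≈1.31, Sweep 24/22≈1.09, FtBase 12/18≈0.667.
Take all of Retrain (8 GPU-h, value 38) ; 71 GPU-h left.
All 6 GPU-h of Probe fit (value 23) ; 65 remain.
All 19 GPU-h of Distill fit (value 44) ; 46 remain.
All 8 GPU-h of Align fit (value 13) ; 38 remain.
Eval: take in full, 13 GPU-h for value 17 ; 25 left.
All 22 GPU-h of Sweep fit (value 24) ; 3 remain.
Only 3 GPU-h remain; take 3/18 of FtBase for value 12×3/18 = 2.
Total value = 161.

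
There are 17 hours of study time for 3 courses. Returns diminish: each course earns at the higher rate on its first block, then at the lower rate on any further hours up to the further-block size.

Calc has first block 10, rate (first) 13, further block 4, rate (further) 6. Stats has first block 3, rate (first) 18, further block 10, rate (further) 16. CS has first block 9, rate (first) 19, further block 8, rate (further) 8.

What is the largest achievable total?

Order all 6 blocks by rate: CS/tier1 19 > Stats/tier1 18 > Stats/tier2 16 > Calc/tier1 13 > CS/tier2 8 > Calc/tier2 6.
CS/tier1 (19): +9 → 8 left.
Stats/tier1 (18): +3 → 5 left.
Stats tier2 at 16: only 5 left, fill 5.
Total = 19×9 + 18×3 + 16×5 = 305.

305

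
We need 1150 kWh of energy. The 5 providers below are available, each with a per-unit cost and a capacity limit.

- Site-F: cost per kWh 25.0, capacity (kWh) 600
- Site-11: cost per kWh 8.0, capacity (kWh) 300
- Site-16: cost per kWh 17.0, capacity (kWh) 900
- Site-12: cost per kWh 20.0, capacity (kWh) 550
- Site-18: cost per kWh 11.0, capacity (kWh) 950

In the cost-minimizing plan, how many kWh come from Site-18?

Fill from the cheapest provider first.
Take 300 from Site-11 at 8.0 — need 850 more.
Take 850 from Site-18 at 11.0 to finish.
Site-16, Site-12, Site-F: unused.

850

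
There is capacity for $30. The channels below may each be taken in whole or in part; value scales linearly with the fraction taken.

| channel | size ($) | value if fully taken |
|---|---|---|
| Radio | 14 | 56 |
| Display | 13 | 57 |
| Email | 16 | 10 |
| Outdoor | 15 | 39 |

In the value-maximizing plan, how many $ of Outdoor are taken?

Sort by value density: Display 57/13≈4.38, Radio 56/14≈4, Outdoor 39/15≈2.6, Email 10/16≈0.625.
Take all of Display (13 $, value 57) → 17 $ left.
Radio: take in full, 14 $ for value 56 → 3 left.
Fill the last 3 $ with part of Outdoor: 3/15 of it earns 7.8.

3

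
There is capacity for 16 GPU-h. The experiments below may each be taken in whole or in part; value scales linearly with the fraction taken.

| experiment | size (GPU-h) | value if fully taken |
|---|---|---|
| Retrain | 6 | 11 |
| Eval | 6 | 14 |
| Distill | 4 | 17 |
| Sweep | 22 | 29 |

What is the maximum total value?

Sort by value density: Distill 17/4≈4.25, Eval 14/6≈2.33, Retrain 11/6≈1.83, Sweep 29/22≈1.32.
Distill: take in full, 4 GPU-h for value 17 ; 12 left.
Take all of Eval (6 GPU-h, value 14) ; 6 GPU-h left.
Retrain: take in full, 6 GPU-h for value 11 ; 0 left.
Total value = 42.

42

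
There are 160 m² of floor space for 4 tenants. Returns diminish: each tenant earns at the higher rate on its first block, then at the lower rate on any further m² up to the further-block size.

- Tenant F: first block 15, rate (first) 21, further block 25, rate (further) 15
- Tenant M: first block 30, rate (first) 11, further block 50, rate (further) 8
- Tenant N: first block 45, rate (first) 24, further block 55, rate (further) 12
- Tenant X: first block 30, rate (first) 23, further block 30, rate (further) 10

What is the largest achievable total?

3000

Rank every tier by rate: Tenant N/T1 24 > Tenant X/T1 23 > Tenant F/T1 21 > Tenant F/T2 15 > Tenant N/T2 12 > Tenant M/T1 11 > Tenant X/T2 10 > Tenant M/T2 8.
Fill Tenant N T1 block (45 at 24) — 115 left.
Fill Tenant X T1 block (30 at 23) — 85 left.
Fill Tenant F T1 block (15 at 21) — 70 left.
Tenant F T2 at 15: fill all 25 — 45 left.
45 remain; put them into Tenant N T2 at 12.
Total = 24×45 + 23×30 + 21×15 + 15×25 + 12×45 = 3000.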